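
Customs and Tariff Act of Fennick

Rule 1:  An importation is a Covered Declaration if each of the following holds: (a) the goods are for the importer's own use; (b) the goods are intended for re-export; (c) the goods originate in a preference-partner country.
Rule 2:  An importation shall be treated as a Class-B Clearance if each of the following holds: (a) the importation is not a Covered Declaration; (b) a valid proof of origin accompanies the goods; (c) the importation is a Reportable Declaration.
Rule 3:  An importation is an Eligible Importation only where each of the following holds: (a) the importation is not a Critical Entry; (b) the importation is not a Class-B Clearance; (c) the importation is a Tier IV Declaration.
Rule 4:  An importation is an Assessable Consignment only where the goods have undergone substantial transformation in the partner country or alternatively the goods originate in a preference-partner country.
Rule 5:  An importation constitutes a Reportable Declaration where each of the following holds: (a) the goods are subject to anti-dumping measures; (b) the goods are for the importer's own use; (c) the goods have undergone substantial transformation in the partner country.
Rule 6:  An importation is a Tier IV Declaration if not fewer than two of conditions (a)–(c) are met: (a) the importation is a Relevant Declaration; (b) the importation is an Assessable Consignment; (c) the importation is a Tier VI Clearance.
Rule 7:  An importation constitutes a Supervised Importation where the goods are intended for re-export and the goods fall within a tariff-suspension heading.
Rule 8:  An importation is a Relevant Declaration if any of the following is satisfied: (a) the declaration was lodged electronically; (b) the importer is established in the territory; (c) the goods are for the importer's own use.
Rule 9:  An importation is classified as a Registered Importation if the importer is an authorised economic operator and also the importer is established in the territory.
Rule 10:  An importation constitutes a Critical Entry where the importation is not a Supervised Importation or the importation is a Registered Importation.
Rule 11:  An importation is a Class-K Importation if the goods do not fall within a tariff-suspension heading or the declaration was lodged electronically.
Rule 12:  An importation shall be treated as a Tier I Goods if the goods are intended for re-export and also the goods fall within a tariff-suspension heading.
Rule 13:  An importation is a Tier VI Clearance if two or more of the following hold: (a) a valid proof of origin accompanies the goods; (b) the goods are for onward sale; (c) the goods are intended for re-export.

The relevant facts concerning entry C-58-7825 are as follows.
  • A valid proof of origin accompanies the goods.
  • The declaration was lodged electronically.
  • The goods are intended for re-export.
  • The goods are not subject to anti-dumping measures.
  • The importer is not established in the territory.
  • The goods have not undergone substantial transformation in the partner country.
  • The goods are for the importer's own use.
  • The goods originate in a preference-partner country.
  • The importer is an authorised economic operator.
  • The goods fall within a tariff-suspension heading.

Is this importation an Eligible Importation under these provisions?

Yes

rule 7 — Supervised Importation: [the goods are intended for re-export? yes] AND [the goods fall within a tariff-suspension heading? yes] → satisfied.
rule 9 — Registered Importation: [the importer is an authorised economic operator? yes] AND [the importer is established in the territory? no] → not satisfied.
rule 10 — Critical Entry: [not a Supervised Importation (rule 7)? no] OR [Registered Importation (rule 9)? no] → not satisfied.
rule 1 — Covered Declaration: [the goods are for the importer's own use? yes] AND [the goods are intended for re-export? yes] AND [the goods originate in a preference-partner country? yes] → satisfied.
rule 5 — Reportable Declaration: [the goods are subject to anti-dumping measures? no] AND [the goods are for the importer's own use? yes] AND [the goods have undergone substantial transformation in the partner country? no] → not satisfied.
rule 2 — Class-B Clearance: [not a Covered Declaration (rule 1)? no] AND [a valid proof of origin accompanies the goods? yes] AND [Reportable Declaration (rule 5)? no] → not satisfied.
rule 8 — Relevant Declaration: [the declaration was lodged electronically? yes] OR [the importer is established in the territory? no] OR [the goods are for the importer's own use? yes] → satisfied.
rule 4 — Assessable Consignment: [the goods have undergone substantial transformation in the partner country? no] OR [the goods originate in a preference-partner country? yes] → satisfied.
rule 13 — Tier VI Clearance: a valid proof of origin accompanies the goods? yes; the goods are for onward sale? no; the goods are intended for re-export? yes — 2 of 3 hold (need ≥2) → satisfied.
rule 6 — Tier IV Declaration: Relevant Declaration (rule 8)? yes; Assessable Consignment (rule 4)? yes; Tier VI Clearance (rule 13)? yes — 3 of 3 hold (need ≥2) → satisfied.
rule 3 — Eligible Importation: [not a Critical Entry (rule 10)? yes] AND [not a Class-B Clearance (rule 2)? yes] AND [Tier IV Declaration (rule 6)? yes] → satisfied.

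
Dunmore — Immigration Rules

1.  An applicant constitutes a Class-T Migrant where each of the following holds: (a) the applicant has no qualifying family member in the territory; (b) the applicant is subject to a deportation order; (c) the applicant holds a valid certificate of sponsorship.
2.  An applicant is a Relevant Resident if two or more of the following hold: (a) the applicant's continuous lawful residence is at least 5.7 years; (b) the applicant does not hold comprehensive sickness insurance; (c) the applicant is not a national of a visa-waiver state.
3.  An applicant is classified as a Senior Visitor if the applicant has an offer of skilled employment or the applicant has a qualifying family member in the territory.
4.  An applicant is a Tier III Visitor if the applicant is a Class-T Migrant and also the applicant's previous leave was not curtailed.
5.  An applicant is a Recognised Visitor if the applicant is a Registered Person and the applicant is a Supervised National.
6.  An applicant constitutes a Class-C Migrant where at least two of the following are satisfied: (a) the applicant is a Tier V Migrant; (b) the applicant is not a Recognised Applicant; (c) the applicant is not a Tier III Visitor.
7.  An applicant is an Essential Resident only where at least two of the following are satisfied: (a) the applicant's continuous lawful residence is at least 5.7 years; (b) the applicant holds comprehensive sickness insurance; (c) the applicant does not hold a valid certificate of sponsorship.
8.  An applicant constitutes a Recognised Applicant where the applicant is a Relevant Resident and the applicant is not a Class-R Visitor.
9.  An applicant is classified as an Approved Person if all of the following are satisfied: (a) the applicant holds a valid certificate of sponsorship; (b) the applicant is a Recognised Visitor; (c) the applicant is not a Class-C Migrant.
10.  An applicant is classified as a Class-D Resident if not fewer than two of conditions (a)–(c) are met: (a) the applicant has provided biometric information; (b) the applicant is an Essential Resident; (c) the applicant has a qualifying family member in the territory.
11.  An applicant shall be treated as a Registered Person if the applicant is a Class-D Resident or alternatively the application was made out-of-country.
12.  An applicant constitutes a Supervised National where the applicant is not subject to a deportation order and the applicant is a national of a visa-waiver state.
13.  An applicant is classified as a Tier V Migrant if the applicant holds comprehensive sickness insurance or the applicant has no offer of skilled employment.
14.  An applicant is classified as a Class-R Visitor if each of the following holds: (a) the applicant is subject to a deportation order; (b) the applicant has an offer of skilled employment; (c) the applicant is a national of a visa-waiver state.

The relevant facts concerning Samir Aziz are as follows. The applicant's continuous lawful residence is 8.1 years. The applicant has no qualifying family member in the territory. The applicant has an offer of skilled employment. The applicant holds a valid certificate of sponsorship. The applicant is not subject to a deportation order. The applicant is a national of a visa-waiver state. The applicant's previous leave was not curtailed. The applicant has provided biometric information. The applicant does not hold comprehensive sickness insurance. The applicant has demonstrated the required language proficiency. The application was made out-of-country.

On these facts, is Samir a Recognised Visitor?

paragraph 7 — Essential Resident: applicant's continuous lawful residence: 8.1 years ≥ 5.7 years? yes; the applicant holds comprehensive sickness insurance? no; the applicant does not hold a valid certificate of sponsorship? no — 1 of 3 hold (need ≥2) → not satisfied.
paragraph 10 — Class-D Resident: the applicant has provided biometric information? yes; Essential Resident (paragraph 7)? no; the applicant has a qualifying family member in the territory? no — 1 of 3 hold (need ≥2) → not satisfied.
paragraph 11 — Registered Person: [Class-D Resident (paragraph 10)? no] OR [the application was made out-of-country? yes] → satisfied.
paragraph 12 — Supervised National: [the applicant is not subject to a deportation order? yes] AND [the applicant is a national of a visa-waiver state? yes] → satisfied.
paragraph 5 — Recognised Visitor: [Registered Person (paragraph 11)? yes] AND [Supervised National (paragraph 12)? yes] → satisfied.

Yes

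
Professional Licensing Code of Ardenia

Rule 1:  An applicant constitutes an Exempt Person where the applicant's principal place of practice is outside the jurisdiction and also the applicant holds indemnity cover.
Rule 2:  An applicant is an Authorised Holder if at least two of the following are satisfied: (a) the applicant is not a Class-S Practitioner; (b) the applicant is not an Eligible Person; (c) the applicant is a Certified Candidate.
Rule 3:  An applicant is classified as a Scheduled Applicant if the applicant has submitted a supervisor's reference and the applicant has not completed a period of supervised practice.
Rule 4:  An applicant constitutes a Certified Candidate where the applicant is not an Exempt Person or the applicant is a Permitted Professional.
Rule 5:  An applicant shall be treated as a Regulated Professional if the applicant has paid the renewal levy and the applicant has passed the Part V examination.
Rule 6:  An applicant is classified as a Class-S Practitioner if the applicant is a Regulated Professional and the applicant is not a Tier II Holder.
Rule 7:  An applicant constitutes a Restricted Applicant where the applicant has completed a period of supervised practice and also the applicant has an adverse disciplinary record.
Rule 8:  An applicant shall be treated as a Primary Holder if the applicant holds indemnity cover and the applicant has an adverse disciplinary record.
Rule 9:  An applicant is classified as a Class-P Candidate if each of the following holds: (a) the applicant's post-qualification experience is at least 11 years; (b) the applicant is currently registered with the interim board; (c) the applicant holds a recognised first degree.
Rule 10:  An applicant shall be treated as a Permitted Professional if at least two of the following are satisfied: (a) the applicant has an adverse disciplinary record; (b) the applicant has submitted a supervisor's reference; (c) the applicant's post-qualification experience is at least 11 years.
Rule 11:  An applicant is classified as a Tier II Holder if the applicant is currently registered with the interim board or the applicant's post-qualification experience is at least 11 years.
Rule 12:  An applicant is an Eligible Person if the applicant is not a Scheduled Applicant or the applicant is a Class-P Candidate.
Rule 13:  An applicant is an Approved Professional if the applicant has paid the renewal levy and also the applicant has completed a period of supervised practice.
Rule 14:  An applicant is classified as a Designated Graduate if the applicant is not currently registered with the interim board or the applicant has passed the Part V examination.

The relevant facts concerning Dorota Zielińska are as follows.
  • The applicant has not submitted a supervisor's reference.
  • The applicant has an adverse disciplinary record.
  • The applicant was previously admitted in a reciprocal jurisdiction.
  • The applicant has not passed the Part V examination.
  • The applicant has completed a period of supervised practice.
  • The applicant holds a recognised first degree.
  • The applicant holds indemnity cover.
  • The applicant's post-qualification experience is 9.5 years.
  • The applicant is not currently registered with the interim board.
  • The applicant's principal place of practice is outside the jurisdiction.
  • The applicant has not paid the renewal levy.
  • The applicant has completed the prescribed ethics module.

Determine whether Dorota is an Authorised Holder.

rule 5 — Regulated Professional: [the applicant has paid the renewal levy? no] AND [the applicant has passed the Part V examination? no] → not satisfied.
rule 11 — Tier II Holder: [the applicant is currently registered with the interim board? no] OR [applicant's post-qualification experience: 9.5 years ≥ 11 years? no] → not satisfied.
rule 6 — Class-S Practitioner: [Regulated Professional (rule 5)? no] AND [not a Tier II Holder (rule 11)? yes] → not satisfied.
rule 3 — Scheduled Applicant: [the applicant has submitted a supervisor's reference? no] AND [the applicant has not completed a period of supervised practice? no] → not satisfied.
rule 9 — Class-P Candidate: [applicant's post-qualification experience: 9.5 years ≥ 11 years? no] AND [the applicant is currently registered with the interim board? no] AND [the applicant holds a recognised first degree? yes] → not satisfied.
rule 12 — Eligible Person: [not a Scheduled Applicant (rule 3)? yes] OR [Class-P Candidate (rule 9)? no] → satisfied.
rule 1 — Exempt Person: [the applicant's principal place of practice is outside the jurisdiction? yes] AND [the applicant holds indemnity cover? yes] → satisfied.
rule 10 — Permitted Professional: the applicant has an adverse disciplinary record? yes; the applicant has submitted a supervisor's reference? no; applicant's post-qualification experience: 9.5 years ≥ 11 years? no — 1 of 3 hold (need ≥2) → not satisfied.
rule 4 — Certified Candidate: [not an Exempt Person (rule 1)? no] OR [Permitted Professional (rule 10)? no] → not satisfied.
rule 2 — Authorised Holder: not a Class-S Practitioner (rule 6)? yes; not an Eligible Person (rule 12)? no; Certified Candidate (rule 4)? no — 1 of 3 hold (need ≥2) → not satisfied.

No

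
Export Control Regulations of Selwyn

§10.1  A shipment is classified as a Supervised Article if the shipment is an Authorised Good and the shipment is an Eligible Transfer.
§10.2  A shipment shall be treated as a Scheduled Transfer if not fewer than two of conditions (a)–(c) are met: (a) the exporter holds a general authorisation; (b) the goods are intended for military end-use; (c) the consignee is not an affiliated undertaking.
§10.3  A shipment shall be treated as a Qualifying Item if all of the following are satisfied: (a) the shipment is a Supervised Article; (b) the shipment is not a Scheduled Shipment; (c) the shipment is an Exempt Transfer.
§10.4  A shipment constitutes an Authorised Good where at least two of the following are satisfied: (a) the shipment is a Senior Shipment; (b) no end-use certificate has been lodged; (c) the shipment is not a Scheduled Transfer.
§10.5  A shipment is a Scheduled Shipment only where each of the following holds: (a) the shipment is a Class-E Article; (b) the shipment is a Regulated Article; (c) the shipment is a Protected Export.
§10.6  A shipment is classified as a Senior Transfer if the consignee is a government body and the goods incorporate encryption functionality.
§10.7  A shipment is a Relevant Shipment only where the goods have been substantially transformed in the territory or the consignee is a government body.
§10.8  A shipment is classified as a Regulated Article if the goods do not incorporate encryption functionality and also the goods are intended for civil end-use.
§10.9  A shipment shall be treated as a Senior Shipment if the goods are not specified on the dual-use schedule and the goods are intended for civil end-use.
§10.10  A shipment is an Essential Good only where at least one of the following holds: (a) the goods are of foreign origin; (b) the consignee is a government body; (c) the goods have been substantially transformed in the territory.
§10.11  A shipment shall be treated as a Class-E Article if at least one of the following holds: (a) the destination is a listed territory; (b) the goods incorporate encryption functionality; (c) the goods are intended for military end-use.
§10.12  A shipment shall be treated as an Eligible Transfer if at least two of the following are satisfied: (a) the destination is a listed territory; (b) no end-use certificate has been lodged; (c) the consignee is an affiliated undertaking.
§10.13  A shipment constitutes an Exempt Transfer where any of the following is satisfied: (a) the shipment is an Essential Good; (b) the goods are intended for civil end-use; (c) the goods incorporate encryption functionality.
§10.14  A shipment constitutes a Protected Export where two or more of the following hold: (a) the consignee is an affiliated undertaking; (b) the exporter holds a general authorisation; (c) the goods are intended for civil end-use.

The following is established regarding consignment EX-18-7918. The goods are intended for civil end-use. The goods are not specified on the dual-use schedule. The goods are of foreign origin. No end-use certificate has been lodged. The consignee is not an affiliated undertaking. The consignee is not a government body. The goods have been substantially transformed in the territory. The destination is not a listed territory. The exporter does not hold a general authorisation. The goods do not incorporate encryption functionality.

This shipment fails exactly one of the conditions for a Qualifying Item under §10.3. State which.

§10.9 — Senior Shipment: [the goods are not specified on the dual-use schedule? yes] AND [the goods are intended for civil end-use? yes] → satisfied.
§10.2 — Scheduled Transfer: the exporter holds a general authorisation? no; the goods are intended for military end-use? no; the consignee is not an affiliated undertaking? yes — 1 of 3 hold (need ≥2) → not satisfied.
§10.4 — Authorised Good: Senior Shipment (§10.9)? yes; no end-use certificate has been lodged? yes; not a Scheduled Transfer (§10.2)? yes — 3 of 3 hold (need ≥2) → satisfied.
§10.12 — Eligible Transfer: the destination is a listed territory? no; no end-use certificate has been lodged? yes; the consignee is an affiliated undertaking? no — 1 of 3 hold (need ≥2) → not satisfied.
§10.1 — Supervised Article: [Authorised Good (§10.4)? yes] AND [Eligible Transfer (§10.12)? no] → not satisfied.
§10.11 — Class-E Article: [the destination is a listed territory? no] OR [the goods incorporate encryption functionality? no] OR [the goods are intended for military end-use? no] → not satisfied.
§10.8 — Regulated Article: [the goods do not incorporate encryption functionality? yes] AND [the goods are intended for civil end-use? yes] → satisfied.
§10.14 — Protected Export: the consignee is an affiliated undertaking? no; the exporter holds a general authorisation? no; the goods are intended for civil end-use? yes — 1 of 3 hold (need ≥2) → not satisfied.
§10.5 — Scheduled Shipment: [Class-E Article (§10.11)? no] AND [Regulated Article (§10.8)? yes] AND [Protected Export (§10.14)? no] → not satisfied.
§10.10 — Essential Good: [the goods are of foreign origin? yes] OR [the consignee is a government body? no] OR [the goods have been substantially transformed in the territory? yes] → satisfied.
§10.13 — Exempt Transfer: [Essential Good (§10.10)? yes] OR [the goods are intended for civil end-use? yes] OR [the goods incorporate encryption functionality? no] → satisfied.
§10.3 — Qualifying Item: [Supervised Article (§10.1)? no] AND [not a Scheduled Shipment (§10.5)? yes] AND [Exempt Transfer (§10.13)? yes] → not satisfied.

Supervised Article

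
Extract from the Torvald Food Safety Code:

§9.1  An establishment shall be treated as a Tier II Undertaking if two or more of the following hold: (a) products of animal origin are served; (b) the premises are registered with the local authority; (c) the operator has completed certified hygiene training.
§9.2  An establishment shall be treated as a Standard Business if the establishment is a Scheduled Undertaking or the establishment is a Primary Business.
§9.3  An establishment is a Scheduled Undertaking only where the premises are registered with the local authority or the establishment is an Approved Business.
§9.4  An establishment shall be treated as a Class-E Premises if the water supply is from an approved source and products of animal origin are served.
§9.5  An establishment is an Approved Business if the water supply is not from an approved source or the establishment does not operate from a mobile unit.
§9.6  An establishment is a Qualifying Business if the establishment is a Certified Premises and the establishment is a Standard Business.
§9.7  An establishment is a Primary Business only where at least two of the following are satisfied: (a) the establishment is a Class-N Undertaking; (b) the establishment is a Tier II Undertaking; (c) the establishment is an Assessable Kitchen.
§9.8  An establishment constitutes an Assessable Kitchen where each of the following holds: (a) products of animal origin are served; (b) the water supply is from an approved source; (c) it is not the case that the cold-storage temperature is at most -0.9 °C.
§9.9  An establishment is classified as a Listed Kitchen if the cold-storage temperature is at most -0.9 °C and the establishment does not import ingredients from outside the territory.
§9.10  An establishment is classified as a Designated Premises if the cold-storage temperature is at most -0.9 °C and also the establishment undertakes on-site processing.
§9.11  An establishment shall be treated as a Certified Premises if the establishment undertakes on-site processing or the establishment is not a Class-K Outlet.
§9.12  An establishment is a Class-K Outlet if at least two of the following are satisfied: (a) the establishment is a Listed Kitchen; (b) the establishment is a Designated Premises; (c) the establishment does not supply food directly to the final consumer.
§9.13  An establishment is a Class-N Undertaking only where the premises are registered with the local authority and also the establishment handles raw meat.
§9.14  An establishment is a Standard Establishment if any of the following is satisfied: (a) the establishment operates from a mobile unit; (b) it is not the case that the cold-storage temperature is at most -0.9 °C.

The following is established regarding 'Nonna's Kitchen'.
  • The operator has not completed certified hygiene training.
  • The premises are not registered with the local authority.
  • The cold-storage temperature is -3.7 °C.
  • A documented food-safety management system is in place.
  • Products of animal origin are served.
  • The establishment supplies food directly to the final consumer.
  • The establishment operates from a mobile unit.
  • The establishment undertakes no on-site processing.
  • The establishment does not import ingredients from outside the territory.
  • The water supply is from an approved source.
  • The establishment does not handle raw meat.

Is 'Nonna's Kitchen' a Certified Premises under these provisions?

§9.9 — Listed Kitchen: [cold-storage temperature: -3.7 °C ≤ -0.9 °C? yes] AND [the establishment does not import ingredients from outside the territory? yes] → satisfied.
§9.10 — Designated Premises: [cold-storage temperature: -3.7 °C ≤ -0.9 °C? yes] AND [the establishment undertakes on-site processing? no] → not satisfied.
§9.12 — Class-K Outlet: Listed Kitchen (§9.9)? yes; Designated Premises (§9.10)? no; the establishment does not supply food directly to the final consumer? no — 1 of 3 hold (need ≥2) → not satisfied.
§9.11 — Certified Premises: [the establishment undertakes on-site processing? no] OR [not a Class-K Outlet (§9.12)? yes] → satisfied.

Yes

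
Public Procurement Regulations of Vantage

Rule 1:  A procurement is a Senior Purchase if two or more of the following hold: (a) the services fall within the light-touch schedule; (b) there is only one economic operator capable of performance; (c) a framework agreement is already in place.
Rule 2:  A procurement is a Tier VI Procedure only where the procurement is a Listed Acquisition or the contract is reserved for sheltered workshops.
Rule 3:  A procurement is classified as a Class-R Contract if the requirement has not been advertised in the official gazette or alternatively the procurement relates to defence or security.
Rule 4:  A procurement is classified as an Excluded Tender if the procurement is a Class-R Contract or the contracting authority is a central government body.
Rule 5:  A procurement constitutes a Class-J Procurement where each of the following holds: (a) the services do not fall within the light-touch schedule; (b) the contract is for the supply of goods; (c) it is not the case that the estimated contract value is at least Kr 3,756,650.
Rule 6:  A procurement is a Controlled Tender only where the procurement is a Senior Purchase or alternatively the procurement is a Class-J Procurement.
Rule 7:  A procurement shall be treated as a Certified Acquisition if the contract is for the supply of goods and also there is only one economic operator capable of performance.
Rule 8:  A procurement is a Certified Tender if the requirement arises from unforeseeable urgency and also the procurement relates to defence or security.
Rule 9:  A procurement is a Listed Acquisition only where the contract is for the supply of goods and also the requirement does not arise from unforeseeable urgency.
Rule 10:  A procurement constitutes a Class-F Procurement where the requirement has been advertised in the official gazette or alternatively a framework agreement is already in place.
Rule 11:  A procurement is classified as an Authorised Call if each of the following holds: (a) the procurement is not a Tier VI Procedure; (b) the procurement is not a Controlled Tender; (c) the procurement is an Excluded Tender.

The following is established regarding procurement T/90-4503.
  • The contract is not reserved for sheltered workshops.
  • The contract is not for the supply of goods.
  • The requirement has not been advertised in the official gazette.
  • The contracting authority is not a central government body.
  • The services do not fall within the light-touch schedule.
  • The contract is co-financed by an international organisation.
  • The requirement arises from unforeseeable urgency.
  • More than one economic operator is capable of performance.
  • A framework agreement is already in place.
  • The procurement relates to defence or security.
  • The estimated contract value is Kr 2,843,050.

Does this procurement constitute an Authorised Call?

Yes

rule 9 — Listed Acquisition: [the contract is for the supply of goods? no] AND [the requirement does not arise from unforeseeable urgency? no] → not satisfied.
rule 2 — Tier VI Procedure: [Listed Acquisition (rule 9)? no] OR [the contract is reserved for sheltered workshops? no] → not satisfied.
rule 1 — Senior Purchase: the services fall within the light-touch schedule? no; there is only one economic operator capable of performance? no; a framework agreement is already in place? yes — 1 of 3 hold (need ≥2) → not satisfied.
rule 5 — Class-J Procurement: [the services do not fall within the light-touch schedule? yes] AND [the contract is for the supply of goods? no] AND [estimated contract value: Kr 2,843,050 ≥ Kr 3,756,650? no, so negated condition yes] → not satisfied.
rule 6 — Controlled Tender: [Senior Purchase (rule 1)? no] OR [Class-J Procurement (rule 5)? no] → not satisfied.
rule 3 — Class-R Contract: [the requirement has not been advertised in the official gazette? yes] OR [the procurement relates to defence or security? yes] → satisfied.
rule 4 — Excluded Tender: [Class-R Contract (rule 3)? yes] OR [the contracting authority is a central government body? no] → satisfied.
rule 11 — Authorised Call: [not a Tier VI Procedure (rule 2)? yes] AND [not a Controlled Tender (rule 6)? yes] AND [Excluded Tender (rule 4)? yes] → satisfied.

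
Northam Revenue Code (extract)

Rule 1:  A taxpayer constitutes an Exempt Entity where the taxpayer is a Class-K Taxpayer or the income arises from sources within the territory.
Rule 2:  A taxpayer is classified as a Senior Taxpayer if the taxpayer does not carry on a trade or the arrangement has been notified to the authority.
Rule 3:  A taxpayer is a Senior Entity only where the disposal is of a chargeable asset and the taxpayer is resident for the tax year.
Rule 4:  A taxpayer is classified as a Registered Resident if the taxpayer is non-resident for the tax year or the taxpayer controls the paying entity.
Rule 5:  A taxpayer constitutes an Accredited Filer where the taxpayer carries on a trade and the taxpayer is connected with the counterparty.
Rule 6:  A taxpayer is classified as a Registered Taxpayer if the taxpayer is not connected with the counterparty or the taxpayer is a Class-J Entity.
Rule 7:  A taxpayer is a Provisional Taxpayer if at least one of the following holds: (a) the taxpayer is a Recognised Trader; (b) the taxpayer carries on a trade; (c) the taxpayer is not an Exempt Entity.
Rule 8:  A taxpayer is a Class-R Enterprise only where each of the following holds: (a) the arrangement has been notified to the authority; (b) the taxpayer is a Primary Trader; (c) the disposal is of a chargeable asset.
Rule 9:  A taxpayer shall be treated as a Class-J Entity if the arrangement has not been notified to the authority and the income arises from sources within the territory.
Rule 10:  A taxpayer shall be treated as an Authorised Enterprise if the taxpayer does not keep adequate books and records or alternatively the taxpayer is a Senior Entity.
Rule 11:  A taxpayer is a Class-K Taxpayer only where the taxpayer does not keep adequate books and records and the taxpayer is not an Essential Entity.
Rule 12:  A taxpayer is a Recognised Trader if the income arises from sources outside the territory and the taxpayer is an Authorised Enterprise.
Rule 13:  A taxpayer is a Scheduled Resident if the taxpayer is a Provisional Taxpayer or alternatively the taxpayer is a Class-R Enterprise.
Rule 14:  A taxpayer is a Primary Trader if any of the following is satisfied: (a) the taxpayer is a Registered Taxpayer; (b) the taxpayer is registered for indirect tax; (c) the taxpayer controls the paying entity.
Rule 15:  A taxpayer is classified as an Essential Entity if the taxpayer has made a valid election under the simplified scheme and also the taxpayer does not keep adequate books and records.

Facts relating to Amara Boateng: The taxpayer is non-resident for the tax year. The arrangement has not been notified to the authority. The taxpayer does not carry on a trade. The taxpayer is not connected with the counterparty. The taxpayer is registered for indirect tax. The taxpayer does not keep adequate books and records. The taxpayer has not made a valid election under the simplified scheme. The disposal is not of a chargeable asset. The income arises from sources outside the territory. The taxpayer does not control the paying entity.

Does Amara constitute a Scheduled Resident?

Under rule 3: the disposal is of a chargeable asset? no; and the taxpayer is resident for the tax year? no. So the taxpayer is not a Senior Entity.
Under rule 10: the taxpayer does not keep adequate books and records? yes; or Senior Entity (rule 3)? no. So the taxpayer is an Authorised Enterprise.
Under rule 12: the income arises from sources outside the territory? yes; and Authorised Enterprise (rule 10)? yes. So the taxpayer is a Recognised Trader.
Under rule 15: the taxpayer has made a valid election under the simplified scheme? no; and the taxpayer does not keep adequate books and records? yes. So the taxpayer is not an Essential Entity.
Under rule 11: the taxpayer does not keep adequate books and records? yes; and not an Essential Entity (rule 15)? yes. So the taxpayer is a Class-K Taxpayer.
Under rule 1: Class-K Taxpayer (rule 11)? yes; or the income arises from sources within the territory? no. So the taxpayer is an Exempt Entity.
Under rule 7: Recognised Trader (rule 12)? yes; or the taxpayer carries on a trade? no; or not an Exempt Entity (rule 1)? no. So the taxpayer is a Provisional Taxpayer.
Under rule 9: the arrangement has not been notified to the authority? yes; and the income arises from sources within the territory? no. So the taxpayer is not a Class-J Entity.
Under rule 6: the taxpayer is not connected with the counterparty? yes; or Class-J Entity (rule 9)? no. So the taxpayer is a Registered Taxpayer.
Under rule 14: Registered Taxpayer (rule 6)? yes; or the taxpayer is registered for indirect tax? yes; or the taxpayer controls the paying entity? no. So the taxpayer is a Primary Trader.
Under rule 8: the arrangement has been notified to the authority? no; and Primary Trader (rule 14)? yes; and the disposal is of a chargeable asset? no. So the taxpayer is not a Class-R Enterprise.
Under rule 13: Provisional Taxpayer (rule 7)? yes; or Class-R Enterprise (rule 8)? no. So the taxpayer is a Scheduled Resident.

Yes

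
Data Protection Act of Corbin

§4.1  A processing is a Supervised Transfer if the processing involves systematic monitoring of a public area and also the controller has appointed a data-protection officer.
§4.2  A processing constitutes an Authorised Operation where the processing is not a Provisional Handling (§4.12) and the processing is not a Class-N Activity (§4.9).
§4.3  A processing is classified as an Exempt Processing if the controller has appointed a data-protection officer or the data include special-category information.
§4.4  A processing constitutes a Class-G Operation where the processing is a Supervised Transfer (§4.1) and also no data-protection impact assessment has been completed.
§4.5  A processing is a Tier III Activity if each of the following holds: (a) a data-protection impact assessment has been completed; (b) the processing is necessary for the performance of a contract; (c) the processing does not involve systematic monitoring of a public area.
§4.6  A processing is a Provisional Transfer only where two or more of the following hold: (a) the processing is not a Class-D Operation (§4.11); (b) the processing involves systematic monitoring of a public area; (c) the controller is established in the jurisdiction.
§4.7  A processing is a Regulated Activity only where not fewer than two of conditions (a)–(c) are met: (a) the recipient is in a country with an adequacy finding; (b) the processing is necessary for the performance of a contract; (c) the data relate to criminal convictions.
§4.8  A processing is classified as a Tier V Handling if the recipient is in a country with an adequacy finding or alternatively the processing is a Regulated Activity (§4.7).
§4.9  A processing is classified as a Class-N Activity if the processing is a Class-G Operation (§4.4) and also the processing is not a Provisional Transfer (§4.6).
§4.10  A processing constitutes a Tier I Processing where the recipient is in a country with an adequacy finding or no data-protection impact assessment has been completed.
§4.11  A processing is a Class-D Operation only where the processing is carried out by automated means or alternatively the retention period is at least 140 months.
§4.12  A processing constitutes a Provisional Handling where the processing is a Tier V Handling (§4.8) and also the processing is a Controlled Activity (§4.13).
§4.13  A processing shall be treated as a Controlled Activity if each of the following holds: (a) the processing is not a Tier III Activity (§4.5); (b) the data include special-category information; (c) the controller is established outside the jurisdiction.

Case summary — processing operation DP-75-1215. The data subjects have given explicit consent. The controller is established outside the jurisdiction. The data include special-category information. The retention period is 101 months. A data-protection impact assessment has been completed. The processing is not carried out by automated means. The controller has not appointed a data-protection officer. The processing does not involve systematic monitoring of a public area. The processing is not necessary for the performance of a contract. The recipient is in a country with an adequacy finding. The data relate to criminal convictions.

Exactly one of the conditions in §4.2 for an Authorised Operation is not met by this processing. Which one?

Provisional Handling

§4.7 — Regulated Activity: the recipient is in a country with an adequacy finding? yes; the processing is necessary for the performance of a contract? no; the data relate to criminal convictions? yes — 2 of 3 hold (need ≥2) → satisfied.
§4.8 — Tier V Handling: [the recipient is in a country with an adequacy finding? yes] OR [Regulated Activity (§4.7)? yes] → satisfied.
§4.5 — Tier III Activity: [a data-protection impact assessment has been completed? yes] AND [the processing is necessary for the performance of a contract? no] AND [the processing does not involve systematic monitoring of a public area? yes] → not satisfied.
§4.13 — Controlled Activity: [not a Tier III Activity (§4.5)? yes] AND [the data include special-category information? yes] AND [the controller is established outside the jurisdiction? yes] → satisfied.
§4.12 — Provisional Handling: [Tier V Handling (§4.8)? yes] AND [Controlled Activity (§4.13)? yes] → satisfied.
§4.1 — Supervised Transfer: [the processing involves systematic monitoring of a public area? no] AND [the controller has appointed a data-protection officer? no] → not satisfied.
§4.4 — Class-G Operation: [Supervised Transfer (§4.1)? no] AND [no data-protection impact assessment has been completed? no] → not satisfied.
§4.11 — Class-D Operation: [the processing is carried out by automated means? no] OR [retention period: 101 months ≥ 140 months? no] → not satisfied.
§4.6 — Provisional Transfer: not a Class-D Operation (§4.11)? yes; the processing involves systematic monitoring of a public area? no; the controller is established in the jurisdiction? no — 1 of 3 hold (need ≥2) → not satisfied.
§4.9 — Class-N Activity: [Class-G Operation (§4.4)? no] AND [not a Provisional Transfer (§4.6)? yes] → not satisfied.
§4.2 — Authorised Operation: [not a Provisional Handling (§4.12)? no] AND [not a Class-N Activity (§4.9)? yes] → not satisfied.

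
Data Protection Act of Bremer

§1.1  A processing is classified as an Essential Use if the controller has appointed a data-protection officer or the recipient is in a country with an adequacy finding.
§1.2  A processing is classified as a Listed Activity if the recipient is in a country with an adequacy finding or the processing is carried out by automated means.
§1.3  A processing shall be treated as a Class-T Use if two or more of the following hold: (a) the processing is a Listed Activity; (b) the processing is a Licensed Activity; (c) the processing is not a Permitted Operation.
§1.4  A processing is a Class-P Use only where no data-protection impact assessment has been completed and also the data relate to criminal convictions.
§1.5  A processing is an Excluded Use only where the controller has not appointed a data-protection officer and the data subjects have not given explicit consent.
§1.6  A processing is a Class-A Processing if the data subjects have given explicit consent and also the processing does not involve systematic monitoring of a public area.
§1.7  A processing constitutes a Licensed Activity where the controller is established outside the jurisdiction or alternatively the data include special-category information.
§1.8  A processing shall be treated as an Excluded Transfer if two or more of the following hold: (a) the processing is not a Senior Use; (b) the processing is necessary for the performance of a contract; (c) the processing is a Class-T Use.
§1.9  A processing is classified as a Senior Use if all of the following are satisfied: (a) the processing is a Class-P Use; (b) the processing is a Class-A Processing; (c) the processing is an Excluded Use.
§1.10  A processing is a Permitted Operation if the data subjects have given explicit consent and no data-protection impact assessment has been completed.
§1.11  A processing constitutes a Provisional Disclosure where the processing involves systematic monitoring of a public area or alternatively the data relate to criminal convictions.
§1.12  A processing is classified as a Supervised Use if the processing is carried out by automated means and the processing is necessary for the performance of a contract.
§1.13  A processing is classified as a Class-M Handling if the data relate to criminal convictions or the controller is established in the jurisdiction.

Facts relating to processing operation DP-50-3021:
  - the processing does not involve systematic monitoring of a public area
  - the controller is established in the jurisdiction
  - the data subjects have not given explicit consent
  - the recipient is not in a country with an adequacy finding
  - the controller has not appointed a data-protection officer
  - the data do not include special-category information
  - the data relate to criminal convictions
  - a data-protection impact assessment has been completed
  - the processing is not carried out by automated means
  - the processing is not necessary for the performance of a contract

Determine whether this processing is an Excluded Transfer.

§1.4 — Class-P Use: [no data-protection impact assessment has been completed? no] AND [the data relate to criminal convictions? yes] → not satisfied.
§1.6 — Class-A Processing: [the data subjects have given explicit consent? no] AND [the processing does not involve systematic monitoring of a public area? yes] → not satisfied.
§1.5 — Excluded Use: [the controller has not appointed a data-protection officer? yes] AND [the data subjects have not given explicit consent? yes] → satisfied.
§1.9 — Senior Use: [Class-P Use (§1.4)? no] AND [Class-A Processing (§1.6)? no] AND [Excluded Use (§1.5)? yes] → not satisfied.
§1.2 — Listed Activity: [the recipient is in a country with an adequacy finding? no] OR [the processing is carried out by automated means? no] → not satisfied.
§1.7 — Licensed Activity: [the controller is established outside the jurisdiction? no] OR [the data include special-category information? no] → not satisfied.
§1.10 — Permitted Operation: [the data subjects have given explicit consent? no] AND [no data-protection impact assessment has been completed? no] → not satisfied.
§1.3 — Class-T Use: Listed Activity (§1.2)? no; Licensed Activity (§1.7)? no; not a Permitted Operation (§1.10)? yes — 1 of 3 hold (need ≥2) → not satisfied.
§1.8 — Excluded Transfer: not a Senior Use (§1.9)? yes; the processing is necessary for the performance of a contract? no; Class-T Use (§1.3)? no — 1 of 3 hold (need ≥2) → not satisfied.

No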